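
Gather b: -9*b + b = -8*b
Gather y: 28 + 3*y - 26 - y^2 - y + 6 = -y^2 + 2*y + 8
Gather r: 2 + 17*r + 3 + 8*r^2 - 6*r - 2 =8*r^2 + 11*r + 3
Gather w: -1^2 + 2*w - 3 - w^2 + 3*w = -w^2 + 5*w - 4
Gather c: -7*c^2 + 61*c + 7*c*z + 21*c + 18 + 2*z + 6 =-7*c^2 + c*(7*z + 82) + 2*z + 24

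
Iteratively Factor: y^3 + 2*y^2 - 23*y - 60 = (y + 3)*(y^2 - y - 20) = (y - 5)*(y + 3)*(y + 4)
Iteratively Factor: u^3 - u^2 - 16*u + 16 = (u - 1)*(u^2 - 16) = (u - 1)*(u + 4)*(u - 4)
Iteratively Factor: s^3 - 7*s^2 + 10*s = (s - 2)*(s^2 - 5*s) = (s - 5)*(s - 2)*(s)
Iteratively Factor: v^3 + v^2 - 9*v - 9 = (v - 3)*(v^2 + 4*v + 3) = (v - 3)*(v + 1)*(v + 3)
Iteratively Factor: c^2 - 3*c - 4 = (c - 4)*(c + 1)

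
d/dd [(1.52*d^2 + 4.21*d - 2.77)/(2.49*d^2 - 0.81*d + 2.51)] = (-11.7141*d^2 + 21.425*d + 8.3234)/(6.2001*d^4 - 4.0338*d^3 + 13.1559*d^2 - 4.0662*d + 6.3001)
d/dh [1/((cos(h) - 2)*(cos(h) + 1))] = (-sin(h) + sin(2*h))/((cos(h) - 2)^2*(cos(h) + 1)^2)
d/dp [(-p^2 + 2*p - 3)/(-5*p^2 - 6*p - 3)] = 8*(2*p^2 - 3*p - 3)/(25*p^4 + 60*p^3 + 66*p^2 + 36*p + 9)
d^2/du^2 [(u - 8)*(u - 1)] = 2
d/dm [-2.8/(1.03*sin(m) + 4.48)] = 2.884*cos(m)/(1.03*sin(m) + 4.48)^2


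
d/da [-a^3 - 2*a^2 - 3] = a*(-3*a - 4)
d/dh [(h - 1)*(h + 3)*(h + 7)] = 3*h^2 + 18*h + 11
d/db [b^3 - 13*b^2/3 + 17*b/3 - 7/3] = 3*b^2 - 26*b/3 + 17/3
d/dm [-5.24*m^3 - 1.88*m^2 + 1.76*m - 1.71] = -15.72*m^2 - 3.76*m + 1.76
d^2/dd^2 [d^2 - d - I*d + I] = 2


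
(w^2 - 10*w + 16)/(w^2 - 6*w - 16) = (w - 2)/(w + 2)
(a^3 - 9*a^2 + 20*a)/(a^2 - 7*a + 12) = a*(a - 5)/(a - 3)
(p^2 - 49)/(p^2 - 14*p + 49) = (p + 7)/(p - 7)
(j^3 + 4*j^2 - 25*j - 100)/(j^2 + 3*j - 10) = (j^2 - j - 20)/(j - 2)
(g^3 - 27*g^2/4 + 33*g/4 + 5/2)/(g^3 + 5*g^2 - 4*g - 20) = (4*g^2 - 19*g - 5)/(4*(g^2 + 7*g + 10))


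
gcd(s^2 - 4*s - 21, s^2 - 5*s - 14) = s - 7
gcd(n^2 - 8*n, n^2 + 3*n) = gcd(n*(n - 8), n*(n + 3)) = n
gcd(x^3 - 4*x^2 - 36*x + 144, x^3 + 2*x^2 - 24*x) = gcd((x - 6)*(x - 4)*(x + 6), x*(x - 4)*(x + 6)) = x^2 + 2*x - 24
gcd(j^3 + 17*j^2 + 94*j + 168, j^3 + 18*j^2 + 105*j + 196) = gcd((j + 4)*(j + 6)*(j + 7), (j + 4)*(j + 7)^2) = j^2 + 11*j + 28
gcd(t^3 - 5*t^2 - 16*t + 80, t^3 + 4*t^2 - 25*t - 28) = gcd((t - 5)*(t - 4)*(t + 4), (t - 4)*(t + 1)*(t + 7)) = t - 4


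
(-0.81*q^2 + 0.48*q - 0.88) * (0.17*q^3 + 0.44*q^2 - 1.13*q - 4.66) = -0.1377*q^5 - 0.2748*q^4 + 0.9769*q^3 + 2.845*q^2 - 1.2424*q + 4.1008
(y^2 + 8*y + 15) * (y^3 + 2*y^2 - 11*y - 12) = y^5 + 10*y^4 + 20*y^3 - 70*y^2 - 261*y - 180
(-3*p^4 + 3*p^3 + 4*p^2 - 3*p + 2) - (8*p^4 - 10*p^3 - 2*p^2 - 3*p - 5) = -11*p^4 + 13*p^3 + 6*p^2 + 7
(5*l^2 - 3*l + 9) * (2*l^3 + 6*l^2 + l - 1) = 10*l^5 + 24*l^4 + 5*l^3 + 46*l^2 + 12*l - 9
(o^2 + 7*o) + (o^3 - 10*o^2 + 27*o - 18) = o^3 - 9*o^2 + 34*o - 18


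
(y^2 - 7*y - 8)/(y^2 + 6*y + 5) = (y - 8)/(y + 5)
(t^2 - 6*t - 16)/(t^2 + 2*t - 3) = (t^2 - 6*t - 16)/(t^2 + 2*t - 3)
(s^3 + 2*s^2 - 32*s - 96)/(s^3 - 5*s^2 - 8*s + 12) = (s^2 + 8*s + 16)/(s^2 + s - 2)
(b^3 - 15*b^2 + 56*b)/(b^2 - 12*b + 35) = b*(b - 8)/(b - 5)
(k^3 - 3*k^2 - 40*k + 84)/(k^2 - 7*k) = k + 4 - 12/k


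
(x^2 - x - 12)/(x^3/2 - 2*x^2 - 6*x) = 2*(-x^2 + x + 12)/(x*(-x^2 + 4*x + 12))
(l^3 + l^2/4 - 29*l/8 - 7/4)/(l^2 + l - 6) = (8*l^2 + 18*l + 7)/(8*(l + 3))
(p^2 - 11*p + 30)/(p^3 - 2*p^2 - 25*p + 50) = (p - 6)/(p^2 + 3*p - 10)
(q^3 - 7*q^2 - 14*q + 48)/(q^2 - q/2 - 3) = 2*(q^2 - 5*q - 24)/(2*q + 3)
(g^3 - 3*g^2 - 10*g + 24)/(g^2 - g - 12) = g - 2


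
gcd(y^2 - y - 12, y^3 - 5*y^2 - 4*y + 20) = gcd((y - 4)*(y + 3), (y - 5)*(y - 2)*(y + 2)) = 1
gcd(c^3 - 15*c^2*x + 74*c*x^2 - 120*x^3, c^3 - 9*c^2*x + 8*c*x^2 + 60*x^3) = c^2 - 11*c*x + 30*x^2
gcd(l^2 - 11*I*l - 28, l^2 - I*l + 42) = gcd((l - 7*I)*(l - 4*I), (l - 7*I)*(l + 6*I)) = l - 7*I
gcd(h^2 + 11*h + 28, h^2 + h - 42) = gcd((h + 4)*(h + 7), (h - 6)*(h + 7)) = h + 7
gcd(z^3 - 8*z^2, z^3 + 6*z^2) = z^2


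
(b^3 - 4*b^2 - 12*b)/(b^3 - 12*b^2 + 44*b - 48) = b*(b + 2)/(b^2 - 6*b + 8)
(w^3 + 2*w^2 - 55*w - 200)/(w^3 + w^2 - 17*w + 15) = (w^2 - 3*w - 40)/(w^2 - 4*w + 3)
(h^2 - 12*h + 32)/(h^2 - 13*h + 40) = (h - 4)/(h - 5)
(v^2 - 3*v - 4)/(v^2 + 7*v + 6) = (v - 4)/(v + 6)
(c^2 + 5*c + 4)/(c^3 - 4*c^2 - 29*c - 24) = (c + 4)/(c^2 - 5*c - 24)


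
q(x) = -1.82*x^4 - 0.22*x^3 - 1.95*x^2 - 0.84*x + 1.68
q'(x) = -7.28*x^3 - 0.66*x^2 - 3.9*x - 0.84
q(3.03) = -178.29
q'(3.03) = -221.23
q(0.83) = -1.35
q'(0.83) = -8.69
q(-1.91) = -26.52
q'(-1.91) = 54.93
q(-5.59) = -1793.26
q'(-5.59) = 1271.98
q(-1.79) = -20.49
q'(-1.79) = 45.78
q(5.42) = -1665.80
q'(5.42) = -1200.49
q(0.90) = -2.01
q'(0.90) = -10.19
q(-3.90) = -432.70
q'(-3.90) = 436.17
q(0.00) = 1.68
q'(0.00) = -0.84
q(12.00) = -38408.88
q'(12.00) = -12722.52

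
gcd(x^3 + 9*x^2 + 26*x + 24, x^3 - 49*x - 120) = x + 3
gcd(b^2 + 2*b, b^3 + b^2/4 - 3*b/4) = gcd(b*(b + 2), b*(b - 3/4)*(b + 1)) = b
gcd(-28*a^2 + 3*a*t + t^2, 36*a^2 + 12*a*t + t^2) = 1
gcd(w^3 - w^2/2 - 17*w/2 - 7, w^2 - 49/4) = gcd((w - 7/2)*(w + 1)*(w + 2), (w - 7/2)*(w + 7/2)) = w - 7/2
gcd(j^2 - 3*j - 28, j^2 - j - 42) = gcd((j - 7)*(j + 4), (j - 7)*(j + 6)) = j - 7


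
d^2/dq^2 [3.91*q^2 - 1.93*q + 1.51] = 7.82000000000000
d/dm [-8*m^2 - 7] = -16*m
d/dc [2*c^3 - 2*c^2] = 2*c*(3*c - 2)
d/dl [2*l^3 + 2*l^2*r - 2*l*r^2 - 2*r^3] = 6*l^2 + 4*l*r - 2*r^2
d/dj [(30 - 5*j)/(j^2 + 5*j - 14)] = 5*(j^2 - 12*j - 16)/(j^4 + 10*j^3 - 3*j^2 - 140*j + 196)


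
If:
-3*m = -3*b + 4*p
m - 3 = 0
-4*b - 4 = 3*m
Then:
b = -13/4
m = 3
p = -75/16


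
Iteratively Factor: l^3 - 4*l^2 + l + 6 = (l - 3)*(l^2 - l - 2) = (l - 3)*(l - 2)*(l + 1)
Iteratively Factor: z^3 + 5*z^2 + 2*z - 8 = (z + 2)*(z^2 + 3*z - 4) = (z - 1)*(z + 2)*(z + 4)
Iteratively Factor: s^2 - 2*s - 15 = (s + 3)*(s - 5)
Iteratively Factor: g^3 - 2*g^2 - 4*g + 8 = (g - 2)*(g^2 - 4) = (g - 2)^2*(g + 2)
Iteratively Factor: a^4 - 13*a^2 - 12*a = (a + 1)*(a^3 - a^2 - 12*a) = (a + 1)*(a + 3)*(a^2 - 4*a) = a*(a + 1)*(a + 3)*(a - 4)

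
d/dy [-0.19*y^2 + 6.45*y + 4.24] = 6.45 - 0.38*y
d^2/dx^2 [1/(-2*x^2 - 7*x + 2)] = 2*(4*x^2 + 14*x - (4*x + 7)^2 - 4)/(2*x^2 + 7*x - 2)^3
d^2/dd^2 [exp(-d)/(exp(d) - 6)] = ((exp(d) - 6)^2 + (exp(d) - 6)*exp(d) + 2*exp(2*d))*exp(-d)/(exp(d) - 6)^3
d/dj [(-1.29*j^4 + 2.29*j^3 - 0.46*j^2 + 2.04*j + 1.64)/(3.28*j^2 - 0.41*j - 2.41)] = (-8.4624*j^5 + 9.0979*j^4 + 10.5578*j^3 - 23.0593*j^2 - 8.5412*j - 4.244)/(10.7584*j^4 - 2.6896*j^3 - 15.6415*j^2 + 1.9762*j + 5.8081)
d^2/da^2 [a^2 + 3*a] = 2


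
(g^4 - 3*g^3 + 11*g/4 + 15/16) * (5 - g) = -g^5 + 8*g^4 - 15*g^3 - 11*g^2/4 + 205*g/16 + 75/16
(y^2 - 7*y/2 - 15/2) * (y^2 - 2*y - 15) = y^4 - 11*y^3/2 - 31*y^2/2 + 135*y/2 + 225/2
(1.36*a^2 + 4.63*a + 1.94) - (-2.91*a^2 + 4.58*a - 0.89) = 4.27*a^2 + 0.0499999999999998*a + 2.83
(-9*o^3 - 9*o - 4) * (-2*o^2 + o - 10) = 18*o^5 - 9*o^4 + 108*o^3 - o^2 + 86*o + 40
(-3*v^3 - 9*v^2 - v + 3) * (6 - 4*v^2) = 12*v^5 + 36*v^4 - 14*v^3 - 66*v^2 - 6*v + 18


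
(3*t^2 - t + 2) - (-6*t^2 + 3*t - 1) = 9*t^2 - 4*t + 3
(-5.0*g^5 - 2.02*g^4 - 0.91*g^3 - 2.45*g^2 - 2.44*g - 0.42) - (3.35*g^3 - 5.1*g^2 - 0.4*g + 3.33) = -5.0*g^5 - 2.02*g^4 - 4.26*g^3 + 2.65*g^2 - 2.04*g - 3.75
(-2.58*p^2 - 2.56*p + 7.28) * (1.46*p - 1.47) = -3.7668*p^3 + 0.0550000000000002*p^2 + 14.392*p - 10.7016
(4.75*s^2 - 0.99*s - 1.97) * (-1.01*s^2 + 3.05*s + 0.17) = -4.7975*s^4 + 15.4874*s^3 - 0.2223*s^2 - 6.1768*s - 0.3349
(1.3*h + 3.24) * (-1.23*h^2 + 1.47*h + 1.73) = -1.599*h^3 - 2.0742*h^2 + 7.0118*h + 5.6052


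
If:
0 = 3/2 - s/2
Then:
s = 3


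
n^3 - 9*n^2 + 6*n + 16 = (n - 8)*(n - 2)*(n + 1)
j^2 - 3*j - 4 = (j - 4)*(j + 1)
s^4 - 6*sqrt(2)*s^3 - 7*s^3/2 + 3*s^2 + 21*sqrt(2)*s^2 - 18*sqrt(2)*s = s*(s - 2)*(s - 3/2)*(s - 6*sqrt(2))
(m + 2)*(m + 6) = m^2 + 8*m + 12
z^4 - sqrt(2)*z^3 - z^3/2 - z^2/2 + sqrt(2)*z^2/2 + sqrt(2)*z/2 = z*(z - 1)*(z + 1/2)*(z - sqrt(2))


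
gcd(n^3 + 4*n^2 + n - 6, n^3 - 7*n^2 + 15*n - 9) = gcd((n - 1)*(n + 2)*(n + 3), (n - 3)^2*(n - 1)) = n - 1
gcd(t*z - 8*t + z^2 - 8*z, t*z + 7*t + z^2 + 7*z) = t + z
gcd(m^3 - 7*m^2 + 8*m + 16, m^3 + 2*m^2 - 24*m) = m - 4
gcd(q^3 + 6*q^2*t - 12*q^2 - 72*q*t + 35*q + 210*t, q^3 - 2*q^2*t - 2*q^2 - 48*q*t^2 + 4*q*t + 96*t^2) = q + 6*t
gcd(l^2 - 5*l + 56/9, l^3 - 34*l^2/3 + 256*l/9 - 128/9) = l - 8/3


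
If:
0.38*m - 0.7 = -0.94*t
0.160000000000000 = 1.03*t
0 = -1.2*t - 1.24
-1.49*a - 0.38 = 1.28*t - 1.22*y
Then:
No Solution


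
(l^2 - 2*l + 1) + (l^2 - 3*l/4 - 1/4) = 2*l^2 - 11*l/4 + 3/4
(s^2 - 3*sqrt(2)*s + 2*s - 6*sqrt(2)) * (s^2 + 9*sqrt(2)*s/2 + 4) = s^4 + 2*s^3 + 3*sqrt(2)*s^3/2 - 23*s^2 + 3*sqrt(2)*s^2 - 46*s - 12*sqrt(2)*s - 24*sqrt(2)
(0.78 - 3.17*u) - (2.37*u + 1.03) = -5.54*u - 0.25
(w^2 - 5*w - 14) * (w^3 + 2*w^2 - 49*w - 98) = w^5 - 3*w^4 - 73*w^3 + 119*w^2 + 1176*w + 1372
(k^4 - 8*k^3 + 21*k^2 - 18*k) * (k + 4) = k^5 - 4*k^4 - 11*k^3 + 66*k^2 - 72*k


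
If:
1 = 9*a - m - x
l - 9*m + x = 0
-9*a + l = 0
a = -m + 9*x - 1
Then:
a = 9/62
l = 81/62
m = 5/31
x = 9/62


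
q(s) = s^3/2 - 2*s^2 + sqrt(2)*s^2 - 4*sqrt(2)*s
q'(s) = 3*s^2/2 - 4*s + 2*sqrt(2)*s - 4*sqrt(2)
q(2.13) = -9.87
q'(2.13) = -1.35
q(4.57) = 9.64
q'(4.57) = 20.32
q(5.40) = 31.10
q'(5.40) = 31.76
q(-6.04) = -97.38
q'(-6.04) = 56.14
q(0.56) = -3.26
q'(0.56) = -5.84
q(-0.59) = 3.03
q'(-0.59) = -4.44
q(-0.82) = 3.97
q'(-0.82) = -3.69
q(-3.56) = -9.84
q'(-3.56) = 17.52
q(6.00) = 52.97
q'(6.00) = 41.31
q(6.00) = 52.97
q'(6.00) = 41.31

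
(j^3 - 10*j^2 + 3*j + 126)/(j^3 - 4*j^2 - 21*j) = (j - 6)/j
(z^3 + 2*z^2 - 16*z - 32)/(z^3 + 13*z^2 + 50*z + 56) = (z - 4)/(z + 7)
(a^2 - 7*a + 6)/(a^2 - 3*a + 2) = (a - 6)/(a - 2)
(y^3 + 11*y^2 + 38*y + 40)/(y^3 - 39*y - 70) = (y + 4)/(y - 7)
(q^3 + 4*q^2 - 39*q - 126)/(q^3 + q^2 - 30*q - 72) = (q + 7)/(q + 4)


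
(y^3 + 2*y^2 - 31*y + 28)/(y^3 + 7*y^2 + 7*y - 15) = (y^2 + 3*y - 28)/(y^2 + 8*y + 15)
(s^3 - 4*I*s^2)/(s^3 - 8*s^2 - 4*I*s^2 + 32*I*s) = s/(s - 8)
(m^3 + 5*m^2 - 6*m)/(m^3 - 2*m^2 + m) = (m + 6)/(m - 1)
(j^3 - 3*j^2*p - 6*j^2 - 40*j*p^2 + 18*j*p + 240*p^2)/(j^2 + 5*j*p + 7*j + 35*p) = (j^2 - 8*j*p - 6*j + 48*p)/(j + 7)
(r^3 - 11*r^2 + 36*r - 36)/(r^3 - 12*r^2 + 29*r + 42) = (r^2 - 5*r + 6)/(r^2 - 6*r - 7)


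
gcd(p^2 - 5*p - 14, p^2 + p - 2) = p + 2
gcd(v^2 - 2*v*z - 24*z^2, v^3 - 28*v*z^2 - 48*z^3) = -v^2 + 2*v*z + 24*z^2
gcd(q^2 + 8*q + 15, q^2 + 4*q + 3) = q + 3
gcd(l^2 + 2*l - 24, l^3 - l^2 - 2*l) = 1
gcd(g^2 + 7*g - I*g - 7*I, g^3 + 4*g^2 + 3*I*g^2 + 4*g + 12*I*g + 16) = g - I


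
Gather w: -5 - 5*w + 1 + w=-4*w - 4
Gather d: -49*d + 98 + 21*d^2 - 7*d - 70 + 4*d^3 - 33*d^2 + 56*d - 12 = 4*d^3 - 12*d^2 + 16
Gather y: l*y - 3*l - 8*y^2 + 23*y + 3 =-3*l - 8*y^2 + y*(l + 23) + 3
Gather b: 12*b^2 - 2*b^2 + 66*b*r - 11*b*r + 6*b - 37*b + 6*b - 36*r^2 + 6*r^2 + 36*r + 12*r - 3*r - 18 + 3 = 10*b^2 + b*(55*r - 25) - 30*r^2 + 45*r - 15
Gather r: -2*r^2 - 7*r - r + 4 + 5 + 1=-2*r^2 - 8*r + 10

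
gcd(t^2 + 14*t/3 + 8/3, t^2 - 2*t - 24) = t + 4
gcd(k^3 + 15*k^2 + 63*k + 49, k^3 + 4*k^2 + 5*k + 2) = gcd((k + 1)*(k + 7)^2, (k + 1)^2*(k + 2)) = k + 1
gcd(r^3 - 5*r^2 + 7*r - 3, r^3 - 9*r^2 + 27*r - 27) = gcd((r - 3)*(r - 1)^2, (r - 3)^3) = r - 3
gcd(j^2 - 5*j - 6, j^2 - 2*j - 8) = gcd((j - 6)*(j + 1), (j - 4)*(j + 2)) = 1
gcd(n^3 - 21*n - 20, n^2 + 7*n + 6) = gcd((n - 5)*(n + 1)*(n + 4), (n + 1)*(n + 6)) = n + 1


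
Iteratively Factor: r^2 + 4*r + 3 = (r + 1)*(r + 3)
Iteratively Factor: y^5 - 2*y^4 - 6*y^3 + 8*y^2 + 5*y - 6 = (y - 1)*(y^4 - y^3 - 7*y^2 + y + 6) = (y - 1)^2*(y^3 - 7*y - 6) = (y - 1)^2*(y + 2)*(y^2 - 2*y - 3) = (y - 3)*(y - 1)^2*(y + 2)*(y + 1)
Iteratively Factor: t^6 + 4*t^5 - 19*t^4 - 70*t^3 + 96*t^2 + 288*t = (t + 2)*(t^5 + 2*t^4 - 23*t^3 - 24*t^2 + 144*t) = (t - 3)*(t + 2)*(t^4 + 5*t^3 - 8*t^2 - 48*t) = t*(t - 3)*(t + 2)*(t^3 + 5*t^2 - 8*t - 48) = t*(t - 3)^2*(t + 2)*(t^2 + 8*t + 16) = t*(t - 3)^2*(t + 2)*(t + 4)*(t + 4)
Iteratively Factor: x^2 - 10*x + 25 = (x - 5)*(x - 5)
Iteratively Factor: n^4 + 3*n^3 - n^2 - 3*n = (n)*(n^3 + 3*n^2 - n - 3) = n*(n - 1)*(n^2 + 4*n + 3) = n*(n - 1)*(n + 1)*(n + 3)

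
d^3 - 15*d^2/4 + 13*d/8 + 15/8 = (d - 3)*(d - 5/4)*(d + 1/2)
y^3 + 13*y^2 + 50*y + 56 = (y + 2)*(y + 4)*(y + 7)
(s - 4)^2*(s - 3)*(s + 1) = s^4 - 10*s^3 + 29*s^2 - 8*s - 48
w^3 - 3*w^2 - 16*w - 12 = (w - 6)*(w + 1)*(w + 2)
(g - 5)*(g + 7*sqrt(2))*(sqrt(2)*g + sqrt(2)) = sqrt(2)*g^3 - 4*sqrt(2)*g^2 + 14*g^2 - 56*g - 5*sqrt(2)*g - 70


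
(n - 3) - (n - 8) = 5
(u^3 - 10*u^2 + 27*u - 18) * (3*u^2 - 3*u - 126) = 3*u^5 - 33*u^4 - 15*u^3 + 1125*u^2 - 3348*u + 2268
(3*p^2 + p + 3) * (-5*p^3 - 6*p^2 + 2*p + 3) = -15*p^5 - 23*p^4 - 15*p^3 - 7*p^2 + 9*p + 9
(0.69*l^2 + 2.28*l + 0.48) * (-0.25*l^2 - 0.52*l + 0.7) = -0.1725*l^4 - 0.9288*l^3 - 0.8226*l^2 + 1.3464*l + 0.336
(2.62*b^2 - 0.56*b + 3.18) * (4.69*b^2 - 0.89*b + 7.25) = 12.2878*b^4 - 4.9582*b^3 + 34.4076*b^2 - 6.8902*b + 23.055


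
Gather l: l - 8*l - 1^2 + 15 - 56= -7*l - 42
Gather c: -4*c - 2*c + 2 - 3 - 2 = -6*c - 3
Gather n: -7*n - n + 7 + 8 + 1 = 16 - 8*n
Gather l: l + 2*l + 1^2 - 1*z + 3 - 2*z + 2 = 3*l - 3*z + 6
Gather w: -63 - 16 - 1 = -80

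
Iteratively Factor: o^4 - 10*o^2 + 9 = (o + 1)*(o^3 - o^2 - 9*o + 9) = (o - 3)*(o + 1)*(o^2 + 2*o - 3) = (o - 3)*(o - 1)*(o + 1)*(o + 3)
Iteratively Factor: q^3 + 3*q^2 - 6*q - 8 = (q + 4)*(q^2 - q - 2) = (q + 1)*(q + 4)*(q - 2)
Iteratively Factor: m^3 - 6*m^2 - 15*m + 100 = (m - 5)*(m^2 - m - 20) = (m - 5)^2*(m + 4)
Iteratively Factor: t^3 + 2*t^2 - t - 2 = (t + 1)*(t^2 + t - 2) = (t - 1)*(t + 1)*(t + 2)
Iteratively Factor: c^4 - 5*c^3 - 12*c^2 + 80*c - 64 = (c + 4)*(c^3 - 9*c^2 + 24*c - 16) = (c - 4)*(c + 4)*(c^2 - 5*c + 4) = (c - 4)^2*(c + 4)*(c - 1)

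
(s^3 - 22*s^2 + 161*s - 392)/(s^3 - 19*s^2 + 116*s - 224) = (s - 7)/(s - 4)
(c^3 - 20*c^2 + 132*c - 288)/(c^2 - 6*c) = c - 14 + 48/c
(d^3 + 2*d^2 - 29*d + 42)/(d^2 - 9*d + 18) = (d^2 + 5*d - 14)/(d - 6)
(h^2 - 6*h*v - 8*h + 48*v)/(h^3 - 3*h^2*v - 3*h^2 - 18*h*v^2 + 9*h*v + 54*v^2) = (h - 8)/(h^2 + 3*h*v - 3*h - 9*v)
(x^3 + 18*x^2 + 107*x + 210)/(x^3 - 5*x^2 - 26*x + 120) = (x^2 + 13*x + 42)/(x^2 - 10*x + 24)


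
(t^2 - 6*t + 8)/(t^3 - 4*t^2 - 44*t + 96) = (t - 4)/(t^2 - 2*t - 48)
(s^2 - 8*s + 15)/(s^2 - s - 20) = (s - 3)/(s + 4)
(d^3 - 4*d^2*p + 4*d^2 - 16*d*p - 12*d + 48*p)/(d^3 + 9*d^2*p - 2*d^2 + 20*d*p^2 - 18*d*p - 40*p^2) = (d^2 - 4*d*p + 6*d - 24*p)/(d^2 + 9*d*p + 20*p^2)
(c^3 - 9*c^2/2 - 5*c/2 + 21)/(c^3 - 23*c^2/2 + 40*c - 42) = (c^2 - c - 6)/(c^2 - 8*c + 12)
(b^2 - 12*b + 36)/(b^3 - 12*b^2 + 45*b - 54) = (b - 6)/(b^2 - 6*b + 9)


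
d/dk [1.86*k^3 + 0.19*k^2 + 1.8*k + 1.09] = 5.58*k^2 + 0.38*k + 1.8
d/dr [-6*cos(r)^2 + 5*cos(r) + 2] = (12*cos(r) - 5)*sin(r)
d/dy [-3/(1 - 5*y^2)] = -30*y/(5*y^2 - 1)^2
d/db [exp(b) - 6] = exp(b)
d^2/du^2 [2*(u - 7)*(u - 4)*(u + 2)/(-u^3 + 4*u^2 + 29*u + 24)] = 20*(u^6 - 21*u^5 + 75*u^4 + 249*u^3 - 672*u^2 - 4704*u - 6472)/(u^9 - 12*u^8 - 39*u^7 + 560*u^6 + 1707*u^5 - 7068*u^4 - 39365*u^3 - 67464*u^2 - 50112*u - 13824)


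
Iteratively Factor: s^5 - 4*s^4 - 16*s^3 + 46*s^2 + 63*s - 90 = (s + 2)*(s^4 - 6*s^3 - 4*s^2 + 54*s - 45) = (s - 5)*(s + 2)*(s^3 - s^2 - 9*s + 9) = (s - 5)*(s + 2)*(s + 3)*(s^2 - 4*s + 3) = (s - 5)*(s - 1)*(s + 2)*(s + 3)*(s - 3)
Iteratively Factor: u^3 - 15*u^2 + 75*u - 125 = (u - 5)*(u^2 - 10*u + 25) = (u - 5)^2*(u - 5)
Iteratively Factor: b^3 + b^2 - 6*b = (b - 2)*(b^2 + 3*b) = (b - 2)*(b + 3)*(b)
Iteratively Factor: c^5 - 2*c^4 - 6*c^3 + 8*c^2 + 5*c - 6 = (c - 1)*(c^4 - c^3 - 7*c^2 + c + 6) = (c - 3)*(c - 1)*(c^3 + 2*c^2 - c - 2) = (c - 3)*(c - 1)*(c + 1)*(c^2 + c - 2) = (c - 3)*(c - 1)^2*(c + 1)*(c + 2)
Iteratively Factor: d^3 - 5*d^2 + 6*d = (d - 2)*(d^2 - 3*d) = (d - 3)*(d - 2)*(d)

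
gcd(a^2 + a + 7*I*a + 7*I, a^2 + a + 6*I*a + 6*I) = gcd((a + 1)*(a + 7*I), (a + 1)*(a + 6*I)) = a + 1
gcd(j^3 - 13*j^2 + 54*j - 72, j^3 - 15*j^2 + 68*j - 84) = j - 6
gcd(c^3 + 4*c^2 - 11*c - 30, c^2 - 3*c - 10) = c + 2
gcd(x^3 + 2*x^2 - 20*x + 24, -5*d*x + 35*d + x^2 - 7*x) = 1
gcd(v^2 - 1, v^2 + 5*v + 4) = v + 1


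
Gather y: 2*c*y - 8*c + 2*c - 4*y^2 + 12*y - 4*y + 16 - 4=-6*c - 4*y^2 + y*(2*c + 8) + 12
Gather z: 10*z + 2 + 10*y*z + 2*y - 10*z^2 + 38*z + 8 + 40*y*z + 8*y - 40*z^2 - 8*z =10*y - 50*z^2 + z*(50*y + 40) + 10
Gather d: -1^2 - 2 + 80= 77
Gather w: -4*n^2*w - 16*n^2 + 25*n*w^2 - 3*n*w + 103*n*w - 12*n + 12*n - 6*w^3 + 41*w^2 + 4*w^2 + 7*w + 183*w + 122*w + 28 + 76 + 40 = -16*n^2 - 6*w^3 + w^2*(25*n + 45) + w*(-4*n^2 + 100*n + 312) + 144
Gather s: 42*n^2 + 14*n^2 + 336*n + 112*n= 56*n^2 + 448*n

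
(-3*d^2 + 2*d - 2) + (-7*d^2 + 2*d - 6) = -10*d^2 + 4*d - 8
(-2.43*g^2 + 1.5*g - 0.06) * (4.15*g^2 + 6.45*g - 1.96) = -10.0845*g^4 - 9.4485*g^3 + 14.1888*g^2 - 3.327*g + 0.1176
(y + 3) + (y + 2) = 2*y + 5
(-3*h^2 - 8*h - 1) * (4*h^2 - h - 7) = -12*h^4 - 29*h^3 + 25*h^2 + 57*h + 7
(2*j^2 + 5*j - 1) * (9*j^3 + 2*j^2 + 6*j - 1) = 18*j^5 + 49*j^4 + 13*j^3 + 26*j^2 - 11*j + 1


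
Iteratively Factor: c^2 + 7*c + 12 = (c + 3)*(c + 4)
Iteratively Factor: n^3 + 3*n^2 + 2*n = (n + 2)*(n^2 + n) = (n + 1)*(n + 2)*(n)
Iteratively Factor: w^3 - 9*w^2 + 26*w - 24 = (w - 2)*(w^2 - 7*w + 12) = (w - 4)*(w - 2)*(w - 3)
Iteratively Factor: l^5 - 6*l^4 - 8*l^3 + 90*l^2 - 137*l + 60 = (l - 3)*(l^4 - 3*l^3 - 17*l^2 + 39*l - 20) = (l - 3)*(l + 4)*(l^3 - 7*l^2 + 11*l - 5) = (l - 3)*(l - 1)*(l + 4)*(l^2 - 6*l + 5) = (l - 3)*(l - 1)^2*(l + 4)*(l - 5)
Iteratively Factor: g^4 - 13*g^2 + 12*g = (g - 1)*(g^3 + g^2 - 12*g) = (g - 3)*(g - 1)*(g^2 + 4*g) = (g - 3)*(g - 1)*(g + 4)*(g)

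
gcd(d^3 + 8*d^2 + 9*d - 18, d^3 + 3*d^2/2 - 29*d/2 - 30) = d + 3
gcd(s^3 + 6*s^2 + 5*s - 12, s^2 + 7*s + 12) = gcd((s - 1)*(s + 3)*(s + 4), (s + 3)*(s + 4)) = s^2 + 7*s + 12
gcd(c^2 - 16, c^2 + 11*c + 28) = c + 4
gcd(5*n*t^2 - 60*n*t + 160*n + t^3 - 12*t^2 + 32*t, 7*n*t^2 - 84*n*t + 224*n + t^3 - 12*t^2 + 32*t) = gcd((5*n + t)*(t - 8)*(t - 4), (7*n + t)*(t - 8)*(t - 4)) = t^2 - 12*t + 32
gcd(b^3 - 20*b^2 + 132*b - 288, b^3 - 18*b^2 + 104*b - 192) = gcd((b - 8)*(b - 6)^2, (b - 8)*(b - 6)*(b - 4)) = b^2 - 14*b + 48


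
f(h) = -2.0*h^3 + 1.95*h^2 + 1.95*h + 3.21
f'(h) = -6.0*h^2 + 3.9*h + 1.95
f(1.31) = 4.61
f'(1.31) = -3.24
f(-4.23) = 181.23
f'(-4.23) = -121.90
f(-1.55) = 12.32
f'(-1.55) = -18.51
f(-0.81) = 3.97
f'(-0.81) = -5.15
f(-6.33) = 576.27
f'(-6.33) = -263.15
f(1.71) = 2.25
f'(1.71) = -8.93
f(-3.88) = 141.82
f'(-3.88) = -103.51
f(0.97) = 5.11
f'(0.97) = 0.09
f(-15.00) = 7162.71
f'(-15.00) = -1406.55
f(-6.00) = 493.71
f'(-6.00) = -237.45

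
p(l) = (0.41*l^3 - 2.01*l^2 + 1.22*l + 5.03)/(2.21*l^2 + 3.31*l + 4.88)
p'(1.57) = -0.28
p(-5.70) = -2.48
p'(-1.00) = 1.82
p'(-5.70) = 0.17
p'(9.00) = 0.16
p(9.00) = 0.71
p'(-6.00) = 0.17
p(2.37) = 0.08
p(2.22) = 0.10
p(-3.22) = -1.95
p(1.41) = 0.28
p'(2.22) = -0.13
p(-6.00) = -2.53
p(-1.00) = 0.37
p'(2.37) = -0.10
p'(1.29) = -0.38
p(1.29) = 0.32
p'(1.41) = -0.34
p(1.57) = 0.23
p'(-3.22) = 0.33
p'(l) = (-4.42*l - 3.31)*(0.41*l^3 - 2.01*l^2 + 1.22*l + 5.03)/(2.21*l^2 + 3.31*l + 4.88)^2 + (1.23*l^2 - 4.02*l + 1.22)/(2.21*l^2 + 3.31*l + 4.88)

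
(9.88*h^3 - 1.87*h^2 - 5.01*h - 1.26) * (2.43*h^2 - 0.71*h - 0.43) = 24.0084*h^5 - 11.5589*h^4 - 15.095*h^3 + 1.2994*h^2 + 3.0489*h + 0.5418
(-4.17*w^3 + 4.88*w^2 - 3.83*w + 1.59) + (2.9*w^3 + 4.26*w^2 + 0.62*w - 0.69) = -1.27*w^3 + 9.14*w^2 - 3.21*w + 0.9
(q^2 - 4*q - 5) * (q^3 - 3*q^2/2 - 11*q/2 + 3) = q^5 - 11*q^4/2 - 9*q^3/2 + 65*q^2/2 + 31*q/2 - 15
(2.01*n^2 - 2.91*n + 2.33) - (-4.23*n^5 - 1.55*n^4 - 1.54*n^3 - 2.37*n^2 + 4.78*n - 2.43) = 4.23*n^5 + 1.55*n^4 + 1.54*n^3 + 4.38*n^2 - 7.69*n + 4.76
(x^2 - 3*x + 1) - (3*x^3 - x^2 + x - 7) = -3*x^3 + 2*x^2 - 4*x + 8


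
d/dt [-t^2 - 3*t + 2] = -2*t - 3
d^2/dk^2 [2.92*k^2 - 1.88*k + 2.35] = 5.84000000000000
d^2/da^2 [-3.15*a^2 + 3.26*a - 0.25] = -6.30000000000000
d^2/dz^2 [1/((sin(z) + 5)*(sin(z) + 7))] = 2*(-2*sin(z)^4 - 18*sin(z)^3 + sin(z)^2 + 246*sin(z) + 109)/((sin(z) + 5)^3*(sin(z) + 7)^3)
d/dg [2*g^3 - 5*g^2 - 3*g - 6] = 6*g^2 - 10*g - 3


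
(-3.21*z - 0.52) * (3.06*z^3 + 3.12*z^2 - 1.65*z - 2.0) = -9.8226*z^4 - 11.6064*z^3 + 3.6741*z^2 + 7.278*z + 1.04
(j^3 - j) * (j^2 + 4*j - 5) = j^5 + 4*j^4 - 6*j^3 - 4*j^2 + 5*j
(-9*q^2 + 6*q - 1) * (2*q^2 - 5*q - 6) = -18*q^4 + 57*q^3 + 22*q^2 - 31*q + 6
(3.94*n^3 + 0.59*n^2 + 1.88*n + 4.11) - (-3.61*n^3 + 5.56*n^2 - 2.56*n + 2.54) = 7.55*n^3 - 4.97*n^2 + 4.44*n + 1.57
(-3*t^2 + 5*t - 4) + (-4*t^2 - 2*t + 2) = -7*t^2 + 3*t - 2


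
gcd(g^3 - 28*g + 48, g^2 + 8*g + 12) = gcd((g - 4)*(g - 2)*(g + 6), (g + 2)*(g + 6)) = g + 6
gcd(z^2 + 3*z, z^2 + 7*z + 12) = z + 3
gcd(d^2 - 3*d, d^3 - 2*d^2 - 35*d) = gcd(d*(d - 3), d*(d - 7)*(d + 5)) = d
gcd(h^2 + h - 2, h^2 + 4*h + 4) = h + 2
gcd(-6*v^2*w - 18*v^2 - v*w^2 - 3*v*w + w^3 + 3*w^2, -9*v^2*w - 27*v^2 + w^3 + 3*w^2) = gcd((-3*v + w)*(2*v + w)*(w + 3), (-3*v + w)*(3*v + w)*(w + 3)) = 3*v*w + 9*v - w^2 - 3*w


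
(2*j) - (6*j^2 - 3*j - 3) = -6*j^2 + 5*j + 3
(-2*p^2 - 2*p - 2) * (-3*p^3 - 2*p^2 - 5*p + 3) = 6*p^5 + 10*p^4 + 20*p^3 + 8*p^2 + 4*p - 6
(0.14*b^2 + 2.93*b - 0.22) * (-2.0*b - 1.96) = -0.28*b^3 - 6.1344*b^2 - 5.3028*b + 0.4312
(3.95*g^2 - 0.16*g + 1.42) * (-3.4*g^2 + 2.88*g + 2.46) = -13.43*g^4 + 11.92*g^3 + 4.4282*g^2 + 3.696*g + 3.4932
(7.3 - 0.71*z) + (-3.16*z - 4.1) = 3.2 - 3.87*z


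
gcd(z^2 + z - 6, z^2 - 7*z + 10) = z - 2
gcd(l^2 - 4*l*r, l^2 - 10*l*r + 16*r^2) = 1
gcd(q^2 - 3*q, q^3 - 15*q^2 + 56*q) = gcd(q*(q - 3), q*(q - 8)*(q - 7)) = q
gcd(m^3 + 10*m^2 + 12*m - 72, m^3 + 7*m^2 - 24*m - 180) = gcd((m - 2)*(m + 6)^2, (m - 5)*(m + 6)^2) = m^2 + 12*m + 36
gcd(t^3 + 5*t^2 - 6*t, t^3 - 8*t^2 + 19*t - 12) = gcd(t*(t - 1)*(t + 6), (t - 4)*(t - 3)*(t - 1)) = t - 1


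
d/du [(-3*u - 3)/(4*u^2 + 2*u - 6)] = 3*(u^2 + 2*u + 2)/(4*u^4 + 4*u^3 - 11*u^2 - 6*u + 9)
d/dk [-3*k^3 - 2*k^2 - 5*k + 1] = -9*k^2 - 4*k - 5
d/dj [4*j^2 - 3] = 8*j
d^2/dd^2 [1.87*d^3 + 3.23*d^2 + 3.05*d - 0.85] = 11.22*d + 6.46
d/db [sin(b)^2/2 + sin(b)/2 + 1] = sin(2*b)/2 + cos(b)/2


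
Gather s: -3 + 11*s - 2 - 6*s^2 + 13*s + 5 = -6*s^2 + 24*s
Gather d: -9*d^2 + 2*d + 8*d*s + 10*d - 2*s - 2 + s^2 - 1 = -9*d^2 + d*(8*s + 12) + s^2 - 2*s - 3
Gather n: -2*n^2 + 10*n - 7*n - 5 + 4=-2*n^2 + 3*n - 1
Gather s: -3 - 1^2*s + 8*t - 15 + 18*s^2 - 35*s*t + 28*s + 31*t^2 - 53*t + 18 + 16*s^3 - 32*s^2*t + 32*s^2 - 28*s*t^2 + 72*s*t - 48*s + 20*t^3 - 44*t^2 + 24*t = 16*s^3 + s^2*(50 - 32*t) + s*(-28*t^2 + 37*t - 21) + 20*t^3 - 13*t^2 - 21*t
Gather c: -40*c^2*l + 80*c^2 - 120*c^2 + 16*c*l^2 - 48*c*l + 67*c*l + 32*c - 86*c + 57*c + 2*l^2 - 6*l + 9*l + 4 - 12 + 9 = c^2*(-40*l - 40) + c*(16*l^2 + 19*l + 3) + 2*l^2 + 3*l + 1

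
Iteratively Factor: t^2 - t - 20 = (t + 4)*(t - 5)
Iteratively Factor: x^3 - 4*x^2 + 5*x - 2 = (x - 2)*(x^2 - 2*x + 1) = (x - 2)*(x - 1)*(x - 1)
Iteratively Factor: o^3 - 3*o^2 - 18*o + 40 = (o - 5)*(o^2 + 2*o - 8) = (o - 5)*(o - 2)*(o + 4)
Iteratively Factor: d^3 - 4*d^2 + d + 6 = (d + 1)*(d^2 - 5*d + 6) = (d - 3)*(d + 1)*(d - 2)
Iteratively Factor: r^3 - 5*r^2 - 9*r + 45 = (r - 3)*(r^2 - 2*r - 15) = (r - 3)*(r + 3)*(r - 5)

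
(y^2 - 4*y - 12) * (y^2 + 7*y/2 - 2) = y^4 - y^3/2 - 28*y^2 - 34*y + 24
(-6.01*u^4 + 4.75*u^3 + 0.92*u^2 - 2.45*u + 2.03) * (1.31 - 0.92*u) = 5.5292*u^5 - 12.2431*u^4 + 5.3761*u^3 + 3.4592*u^2 - 5.0771*u + 2.6593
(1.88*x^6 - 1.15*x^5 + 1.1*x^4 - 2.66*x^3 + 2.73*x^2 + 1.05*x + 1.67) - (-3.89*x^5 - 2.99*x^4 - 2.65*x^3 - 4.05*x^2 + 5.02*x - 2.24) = 1.88*x^6 + 2.74*x^5 + 4.09*x^4 - 0.0100000000000002*x^3 + 6.78*x^2 - 3.97*x + 3.91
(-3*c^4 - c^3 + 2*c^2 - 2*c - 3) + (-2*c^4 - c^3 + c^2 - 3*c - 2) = -5*c^4 - 2*c^3 + 3*c^2 - 5*c - 5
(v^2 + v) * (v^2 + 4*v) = v^4 + 5*v^3 + 4*v^2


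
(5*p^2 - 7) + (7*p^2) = 12*p^2 - 7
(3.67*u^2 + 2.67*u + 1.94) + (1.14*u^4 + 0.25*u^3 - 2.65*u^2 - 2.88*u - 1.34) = 1.14*u^4 + 0.25*u^3 + 1.02*u^2 - 0.21*u + 0.6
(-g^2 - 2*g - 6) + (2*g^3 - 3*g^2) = 2*g^3 - 4*g^2 - 2*g - 6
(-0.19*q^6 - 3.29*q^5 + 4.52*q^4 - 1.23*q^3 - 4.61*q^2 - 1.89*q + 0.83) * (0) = 0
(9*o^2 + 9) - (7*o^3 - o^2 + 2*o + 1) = -7*o^3 + 10*o^2 - 2*o + 8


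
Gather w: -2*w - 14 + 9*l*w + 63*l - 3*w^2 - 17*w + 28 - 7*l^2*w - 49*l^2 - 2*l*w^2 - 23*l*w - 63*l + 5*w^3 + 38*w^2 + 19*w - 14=-49*l^2 + 5*w^3 + w^2*(35 - 2*l) + w*(-7*l^2 - 14*l)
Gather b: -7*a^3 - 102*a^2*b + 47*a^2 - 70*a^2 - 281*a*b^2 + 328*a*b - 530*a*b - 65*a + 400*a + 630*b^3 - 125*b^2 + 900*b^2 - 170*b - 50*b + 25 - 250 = -7*a^3 - 23*a^2 + 335*a + 630*b^3 + b^2*(775 - 281*a) + b*(-102*a^2 - 202*a - 220) - 225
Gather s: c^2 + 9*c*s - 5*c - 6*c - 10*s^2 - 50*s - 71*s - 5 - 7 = c^2 - 11*c - 10*s^2 + s*(9*c - 121) - 12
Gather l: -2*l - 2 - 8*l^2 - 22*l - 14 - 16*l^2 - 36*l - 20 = -24*l^2 - 60*l - 36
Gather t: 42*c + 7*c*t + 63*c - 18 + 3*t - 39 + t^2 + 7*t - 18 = 105*c + t^2 + t*(7*c + 10) - 75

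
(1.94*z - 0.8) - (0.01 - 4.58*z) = 6.52*z - 0.81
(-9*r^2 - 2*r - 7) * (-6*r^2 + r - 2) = 54*r^4 + 3*r^3 + 58*r^2 - 3*r + 14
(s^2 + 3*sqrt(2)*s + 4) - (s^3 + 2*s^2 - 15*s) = -s^3 - s^2 + 3*sqrt(2)*s + 15*s + 4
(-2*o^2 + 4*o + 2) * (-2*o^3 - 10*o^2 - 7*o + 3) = 4*o^5 + 12*o^4 - 30*o^3 - 54*o^2 - 2*o + 6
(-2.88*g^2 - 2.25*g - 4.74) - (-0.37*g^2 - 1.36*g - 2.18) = -2.51*g^2 - 0.89*g - 2.56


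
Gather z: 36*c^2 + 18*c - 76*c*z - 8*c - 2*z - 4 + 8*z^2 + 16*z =36*c^2 + 10*c + 8*z^2 + z*(14 - 76*c) - 4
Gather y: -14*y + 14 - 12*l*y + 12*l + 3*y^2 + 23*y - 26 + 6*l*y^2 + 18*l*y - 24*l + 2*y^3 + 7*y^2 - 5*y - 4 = -12*l + 2*y^3 + y^2*(6*l + 10) + y*(6*l + 4) - 16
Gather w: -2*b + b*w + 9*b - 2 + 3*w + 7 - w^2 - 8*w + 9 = 7*b - w^2 + w*(b - 5) + 14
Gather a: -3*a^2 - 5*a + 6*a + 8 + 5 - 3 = -3*a^2 + a + 10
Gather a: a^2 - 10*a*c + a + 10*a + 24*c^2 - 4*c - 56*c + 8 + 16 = a^2 + a*(11 - 10*c) + 24*c^2 - 60*c + 24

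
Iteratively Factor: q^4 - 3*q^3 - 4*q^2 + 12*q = (q)*(q^3 - 3*q^2 - 4*q + 12) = q*(q - 3)*(q^2 - 4) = q*(q - 3)*(q - 2)*(q + 2)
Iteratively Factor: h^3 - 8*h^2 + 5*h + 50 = (h + 2)*(h^2 - 10*h + 25) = (h - 5)*(h + 2)*(h - 5)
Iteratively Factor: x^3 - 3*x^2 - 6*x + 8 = (x - 1)*(x^2 - 2*x - 8) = (x - 1)*(x + 2)*(x - 4)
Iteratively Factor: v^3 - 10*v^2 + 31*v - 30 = (v - 5)*(v^2 - 5*v + 6) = (v - 5)*(v - 2)*(v - 3)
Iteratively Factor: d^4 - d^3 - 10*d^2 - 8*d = (d)*(d^3 - d^2 - 10*d - 8) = d*(d - 4)*(d^2 + 3*d + 2) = d*(d - 4)*(d + 2)*(d + 1)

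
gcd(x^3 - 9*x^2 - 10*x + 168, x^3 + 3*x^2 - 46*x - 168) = x^2 - 3*x - 28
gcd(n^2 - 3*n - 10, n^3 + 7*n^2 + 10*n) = n + 2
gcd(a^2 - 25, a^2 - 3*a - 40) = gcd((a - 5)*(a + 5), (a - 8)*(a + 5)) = a + 5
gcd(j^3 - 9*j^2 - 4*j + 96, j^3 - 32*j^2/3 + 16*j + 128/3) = j^2 - 12*j + 32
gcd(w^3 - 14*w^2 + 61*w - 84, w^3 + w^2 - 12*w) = w - 3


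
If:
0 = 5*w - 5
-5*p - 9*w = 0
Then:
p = -9/5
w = 1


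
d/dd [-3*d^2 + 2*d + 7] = 2 - 6*d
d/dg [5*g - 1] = 5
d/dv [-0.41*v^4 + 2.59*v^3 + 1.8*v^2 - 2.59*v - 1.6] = -1.64*v^3 + 7.77*v^2 + 3.6*v - 2.59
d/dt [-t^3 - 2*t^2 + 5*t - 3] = -3*t^2 - 4*t + 5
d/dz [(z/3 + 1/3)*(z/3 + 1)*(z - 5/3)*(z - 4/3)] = 4*z^3/9 + z^2/3 - 122*z/81 - 1/81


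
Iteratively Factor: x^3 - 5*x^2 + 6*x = (x - 2)*(x^2 - 3*x) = x*(x - 2)*(x - 3)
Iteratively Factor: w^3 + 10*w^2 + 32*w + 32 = (w + 4)*(w^2 + 6*w + 8) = (w + 2)*(w + 4)*(w + 4)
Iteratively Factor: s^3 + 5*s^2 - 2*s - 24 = (s + 4)*(s^2 + s - 6) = (s + 3)*(s + 4)*(s - 2)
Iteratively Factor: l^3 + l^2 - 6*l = (l)*(l^2 + l - 6) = l*(l + 3)*(l - 2)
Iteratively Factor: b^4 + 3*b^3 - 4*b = (b + 2)*(b^3 + b^2 - 2*b) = b*(b + 2)*(b^2 + b - 2) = b*(b - 1)*(b + 2)*(b + 2)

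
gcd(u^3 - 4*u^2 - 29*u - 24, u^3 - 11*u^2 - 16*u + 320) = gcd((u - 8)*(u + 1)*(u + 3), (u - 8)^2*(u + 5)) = u - 8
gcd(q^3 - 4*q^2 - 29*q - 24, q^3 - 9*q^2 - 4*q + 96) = q^2 - 5*q - 24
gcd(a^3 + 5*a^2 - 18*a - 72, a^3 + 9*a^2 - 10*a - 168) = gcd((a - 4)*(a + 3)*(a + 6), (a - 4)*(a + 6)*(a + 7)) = a^2 + 2*a - 24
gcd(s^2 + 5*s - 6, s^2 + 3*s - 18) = s + 6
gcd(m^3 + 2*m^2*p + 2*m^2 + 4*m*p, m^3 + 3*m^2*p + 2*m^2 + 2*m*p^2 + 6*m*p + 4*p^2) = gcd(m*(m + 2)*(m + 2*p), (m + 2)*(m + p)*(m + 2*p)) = m^2 + 2*m*p + 2*m + 4*p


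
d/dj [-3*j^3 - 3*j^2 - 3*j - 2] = -9*j^2 - 6*j - 3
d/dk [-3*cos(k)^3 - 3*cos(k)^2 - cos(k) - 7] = (3*cos(k) + 1)^2*sin(k)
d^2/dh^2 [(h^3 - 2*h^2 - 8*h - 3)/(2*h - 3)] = 2*(4*h^3 - 18*h^2 + 27*h - 78)/(8*h^3 - 36*h^2 + 54*h - 27)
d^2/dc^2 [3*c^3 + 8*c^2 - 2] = 18*c + 16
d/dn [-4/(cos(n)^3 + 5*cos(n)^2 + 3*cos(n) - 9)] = 4*(3*sin(n)^2 - 10*cos(n) - 6)*sin(n)/((cos(n) - 1)^2*(cos(n) + 3)^4)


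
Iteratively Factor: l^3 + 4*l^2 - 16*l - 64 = (l + 4)*(l^2 - 16) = (l - 4)*(l + 4)*(l + 4)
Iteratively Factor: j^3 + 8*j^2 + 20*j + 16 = (j + 2)*(j^2 + 6*j + 8) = (j + 2)^2*(j + 4)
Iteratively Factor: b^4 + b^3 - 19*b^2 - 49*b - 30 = (b + 2)*(b^3 - b^2 - 17*b - 15) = (b - 5)*(b + 2)*(b^2 + 4*b + 3) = (b - 5)*(b + 1)*(b + 2)*(b + 3)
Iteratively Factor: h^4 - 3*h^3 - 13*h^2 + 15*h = (h - 1)*(h^3 - 2*h^2 - 15*h) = (h - 5)*(h - 1)*(h^2 + 3*h) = h*(h - 5)*(h - 1)*(h + 3)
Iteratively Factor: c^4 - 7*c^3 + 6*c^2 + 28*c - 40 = (c + 2)*(c^3 - 9*c^2 + 24*c - 20) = (c - 2)*(c + 2)*(c^2 - 7*c + 10) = (c - 2)^2*(c + 2)*(c - 5)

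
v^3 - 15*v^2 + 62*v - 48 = (v - 8)*(v - 6)*(v - 1)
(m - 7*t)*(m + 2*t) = m^2 - 5*m*t - 14*t^2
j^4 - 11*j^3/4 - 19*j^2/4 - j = j*(j - 4)*(j + 1/4)*(j + 1)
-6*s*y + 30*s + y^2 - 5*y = (-6*s + y)*(y - 5)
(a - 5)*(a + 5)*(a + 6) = a^3 + 6*a^2 - 25*a - 150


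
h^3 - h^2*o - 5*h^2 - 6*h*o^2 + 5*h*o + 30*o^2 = (h - 5)*(h - 3*o)*(h + 2*o)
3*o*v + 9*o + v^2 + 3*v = (3*o + v)*(v + 3)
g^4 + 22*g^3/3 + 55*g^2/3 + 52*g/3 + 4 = (g + 1/3)*(g + 2)^2*(g + 3)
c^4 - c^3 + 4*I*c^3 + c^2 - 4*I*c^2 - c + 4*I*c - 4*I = (c - 1)*(c - I)*(c + I)*(c + 4*I)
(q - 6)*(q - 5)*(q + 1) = q^3 - 10*q^2 + 19*q + 30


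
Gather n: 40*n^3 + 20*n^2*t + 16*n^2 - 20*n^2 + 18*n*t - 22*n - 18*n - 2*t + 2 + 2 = 40*n^3 + n^2*(20*t - 4) + n*(18*t - 40) - 2*t + 4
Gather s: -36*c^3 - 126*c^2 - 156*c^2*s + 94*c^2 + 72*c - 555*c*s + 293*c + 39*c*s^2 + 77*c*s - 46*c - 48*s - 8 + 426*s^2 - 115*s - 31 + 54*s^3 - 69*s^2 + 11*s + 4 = -36*c^3 - 32*c^2 + 319*c + 54*s^3 + s^2*(39*c + 357) + s*(-156*c^2 - 478*c - 152) - 35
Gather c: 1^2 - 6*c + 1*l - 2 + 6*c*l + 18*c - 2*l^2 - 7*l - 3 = c*(6*l + 12) - 2*l^2 - 6*l - 4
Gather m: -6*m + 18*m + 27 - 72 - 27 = 12*m - 72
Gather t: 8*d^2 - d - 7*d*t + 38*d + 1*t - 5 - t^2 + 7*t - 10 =8*d^2 + 37*d - t^2 + t*(8 - 7*d) - 15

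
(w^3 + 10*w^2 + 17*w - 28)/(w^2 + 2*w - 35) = (w^2 + 3*w - 4)/(w - 5)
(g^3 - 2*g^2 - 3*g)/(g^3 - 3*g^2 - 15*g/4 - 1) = 4*g*(-g^2 + 2*g + 3)/(-4*g^3 + 12*g^2 + 15*g + 4)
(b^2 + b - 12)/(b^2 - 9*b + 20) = (b^2 + b - 12)/(b^2 - 9*b + 20)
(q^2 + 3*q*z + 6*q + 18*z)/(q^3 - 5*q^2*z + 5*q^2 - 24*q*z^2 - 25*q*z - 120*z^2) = (-q - 6)/(-q^2 + 8*q*z - 5*q + 40*z)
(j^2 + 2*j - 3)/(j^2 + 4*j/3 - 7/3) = 3*(j + 3)/(3*j + 7)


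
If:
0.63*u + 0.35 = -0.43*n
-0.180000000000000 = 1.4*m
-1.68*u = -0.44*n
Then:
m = -0.13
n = -0.59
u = -0.15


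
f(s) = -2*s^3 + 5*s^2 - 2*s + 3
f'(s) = -6*s^2 + 10*s - 2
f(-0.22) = 3.70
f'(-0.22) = -4.49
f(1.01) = 4.02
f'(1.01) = 1.98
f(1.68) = 4.27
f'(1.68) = -2.13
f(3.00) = -12.00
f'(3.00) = -26.00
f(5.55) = -196.00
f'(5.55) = -131.32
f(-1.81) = 34.86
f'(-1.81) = -39.76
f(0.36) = 2.83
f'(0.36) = 0.82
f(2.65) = -4.41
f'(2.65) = -17.64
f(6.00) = -261.00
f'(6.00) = -158.00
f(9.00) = -1068.00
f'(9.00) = -398.00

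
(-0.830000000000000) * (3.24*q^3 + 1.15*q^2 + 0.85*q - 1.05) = -2.6892*q^3 - 0.9545*q^2 - 0.7055*q + 0.8715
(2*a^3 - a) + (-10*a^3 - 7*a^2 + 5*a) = -8*a^3 - 7*a^2 + 4*a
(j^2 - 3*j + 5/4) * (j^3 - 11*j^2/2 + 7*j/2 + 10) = j^5 - 17*j^4/2 + 85*j^3/4 - 59*j^2/8 - 205*j/8 + 25/2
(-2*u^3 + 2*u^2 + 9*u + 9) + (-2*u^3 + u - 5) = -4*u^3 + 2*u^2 + 10*u + 4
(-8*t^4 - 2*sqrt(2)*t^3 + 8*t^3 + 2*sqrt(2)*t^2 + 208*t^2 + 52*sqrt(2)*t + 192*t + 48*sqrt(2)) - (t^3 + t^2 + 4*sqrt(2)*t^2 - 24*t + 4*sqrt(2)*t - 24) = -8*t^4 - 2*sqrt(2)*t^3 + 7*t^3 - 2*sqrt(2)*t^2 + 207*t^2 + 48*sqrt(2)*t + 216*t + 24 + 48*sqrt(2)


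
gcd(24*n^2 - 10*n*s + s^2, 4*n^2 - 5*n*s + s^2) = -4*n + s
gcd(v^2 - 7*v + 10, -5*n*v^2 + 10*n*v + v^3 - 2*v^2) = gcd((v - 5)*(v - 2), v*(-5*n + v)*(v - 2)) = v - 2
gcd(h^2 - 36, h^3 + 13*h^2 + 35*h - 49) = 1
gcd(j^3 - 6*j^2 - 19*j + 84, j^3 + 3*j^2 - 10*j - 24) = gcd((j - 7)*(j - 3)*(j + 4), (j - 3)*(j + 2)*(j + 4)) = j^2 + j - 12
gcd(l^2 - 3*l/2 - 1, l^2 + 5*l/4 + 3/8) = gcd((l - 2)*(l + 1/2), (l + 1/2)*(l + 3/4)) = l + 1/2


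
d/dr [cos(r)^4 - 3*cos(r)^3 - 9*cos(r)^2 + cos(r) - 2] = (-4*cos(r)^3 + 9*cos(r)^2 + 18*cos(r) - 1)*sin(r)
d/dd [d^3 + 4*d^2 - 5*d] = 3*d^2 + 8*d - 5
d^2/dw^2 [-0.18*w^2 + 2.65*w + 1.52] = -0.360000000000000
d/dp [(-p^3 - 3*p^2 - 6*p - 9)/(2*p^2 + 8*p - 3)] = (-2*p^4 - 16*p^3 - 3*p^2 + 54*p + 90)/(4*p^4 + 32*p^3 + 52*p^2 - 48*p + 9)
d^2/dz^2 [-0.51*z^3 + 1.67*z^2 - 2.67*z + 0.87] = 3.34 - 3.06*z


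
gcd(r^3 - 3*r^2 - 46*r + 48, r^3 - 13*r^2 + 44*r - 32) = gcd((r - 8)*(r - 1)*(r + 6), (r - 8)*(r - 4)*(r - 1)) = r^2 - 9*r + 8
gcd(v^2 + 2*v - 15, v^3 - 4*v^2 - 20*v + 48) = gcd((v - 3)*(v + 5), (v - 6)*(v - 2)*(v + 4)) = 1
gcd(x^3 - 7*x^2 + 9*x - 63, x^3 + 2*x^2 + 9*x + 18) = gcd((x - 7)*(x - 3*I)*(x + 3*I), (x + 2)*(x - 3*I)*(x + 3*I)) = x^2 + 9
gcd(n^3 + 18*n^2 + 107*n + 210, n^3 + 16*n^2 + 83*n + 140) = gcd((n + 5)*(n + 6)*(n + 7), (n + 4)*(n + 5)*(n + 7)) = n^2 + 12*n + 35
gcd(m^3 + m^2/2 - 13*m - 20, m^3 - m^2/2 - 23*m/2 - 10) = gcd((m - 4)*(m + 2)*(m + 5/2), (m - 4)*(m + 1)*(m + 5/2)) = m^2 - 3*m/2 - 10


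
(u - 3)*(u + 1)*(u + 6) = u^3 + 4*u^2 - 15*u - 18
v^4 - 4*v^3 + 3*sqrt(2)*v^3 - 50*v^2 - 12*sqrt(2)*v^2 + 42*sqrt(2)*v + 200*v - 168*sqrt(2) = (v - 4)*(v - 3*sqrt(2))*(v - sqrt(2))*(v + 7*sqrt(2))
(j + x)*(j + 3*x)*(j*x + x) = j^3*x + 4*j^2*x^2 + j^2*x + 3*j*x^3 + 4*j*x^2 + 3*x^3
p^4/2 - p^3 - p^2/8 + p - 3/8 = (p/2 + 1/2)*(p - 3/2)*(p - 1)*(p - 1/2)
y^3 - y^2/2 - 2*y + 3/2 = (y - 1)^2*(y + 3/2)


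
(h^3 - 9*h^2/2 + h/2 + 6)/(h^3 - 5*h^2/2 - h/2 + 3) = (h - 4)/(h - 2)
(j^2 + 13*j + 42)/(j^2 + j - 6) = (j^2 + 13*j + 42)/(j^2 + j - 6)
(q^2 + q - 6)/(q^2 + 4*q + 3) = (q - 2)/(q + 1)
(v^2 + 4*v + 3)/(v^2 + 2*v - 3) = (v + 1)/(v - 1)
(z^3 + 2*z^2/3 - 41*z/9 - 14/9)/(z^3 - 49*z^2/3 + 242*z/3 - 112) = (9*z^3 + 6*z^2 - 41*z - 14)/(3*(3*z^3 - 49*z^2 + 242*z - 336))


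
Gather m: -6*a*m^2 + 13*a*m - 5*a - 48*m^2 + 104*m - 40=-5*a + m^2*(-6*a - 48) + m*(13*a + 104) - 40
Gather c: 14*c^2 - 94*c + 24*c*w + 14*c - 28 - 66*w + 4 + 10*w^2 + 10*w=14*c^2 + c*(24*w - 80) + 10*w^2 - 56*w - 24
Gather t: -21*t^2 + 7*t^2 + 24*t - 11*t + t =-14*t^2 + 14*t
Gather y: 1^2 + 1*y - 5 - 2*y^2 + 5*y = -2*y^2 + 6*y - 4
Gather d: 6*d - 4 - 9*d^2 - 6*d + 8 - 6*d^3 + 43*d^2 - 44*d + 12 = -6*d^3 + 34*d^2 - 44*d + 16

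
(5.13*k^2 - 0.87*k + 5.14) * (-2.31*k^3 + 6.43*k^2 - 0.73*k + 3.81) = -11.8503*k^5 + 34.9956*k^4 - 21.2124*k^3 + 53.2306*k^2 - 7.0669*k + 19.5834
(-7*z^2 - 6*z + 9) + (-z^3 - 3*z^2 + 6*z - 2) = -z^3 - 10*z^2 + 7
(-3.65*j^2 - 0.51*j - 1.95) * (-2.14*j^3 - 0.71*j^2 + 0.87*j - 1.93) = 7.811*j^5 + 3.6829*j^4 + 1.3596*j^3 + 7.9853*j^2 - 0.7122*j + 3.7635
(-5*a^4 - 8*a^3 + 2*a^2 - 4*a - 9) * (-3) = 15*a^4 + 24*a^3 - 6*a^2 + 12*a + 27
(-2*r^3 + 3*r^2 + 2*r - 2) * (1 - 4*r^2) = 8*r^5 - 12*r^4 - 10*r^3 + 11*r^2 + 2*r - 2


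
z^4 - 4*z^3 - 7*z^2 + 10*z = z*(z - 5)*(z - 1)*(z + 2)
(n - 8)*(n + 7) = n^2 - n - 56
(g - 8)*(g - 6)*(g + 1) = g^3 - 13*g^2 + 34*g + 48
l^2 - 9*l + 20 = (l - 5)*(l - 4)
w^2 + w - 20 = (w - 4)*(w + 5)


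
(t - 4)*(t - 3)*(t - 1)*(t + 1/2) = t^4 - 15*t^3/2 + 15*t^2 - 5*t/2 - 6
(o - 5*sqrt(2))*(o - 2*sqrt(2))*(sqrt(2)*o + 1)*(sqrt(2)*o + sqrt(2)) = 2*o^4 - 13*sqrt(2)*o^3 + 2*o^3 - 13*sqrt(2)*o^2 + 26*o^2 + 26*o + 20*sqrt(2)*o + 20*sqrt(2)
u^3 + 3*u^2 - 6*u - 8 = (u - 2)*(u + 1)*(u + 4)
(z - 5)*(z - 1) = z^2 - 6*z + 5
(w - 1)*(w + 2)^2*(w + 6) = w^4 + 9*w^3 + 18*w^2 - 4*w - 24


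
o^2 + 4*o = o*(o + 4)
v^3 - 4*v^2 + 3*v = v*(v - 3)*(v - 1)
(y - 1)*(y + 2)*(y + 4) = y^3 + 5*y^2 + 2*y - 8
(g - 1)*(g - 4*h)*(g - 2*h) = g^3 - 6*g^2*h - g^2 + 8*g*h^2 + 6*g*h - 8*h^2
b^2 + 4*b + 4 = (b + 2)^2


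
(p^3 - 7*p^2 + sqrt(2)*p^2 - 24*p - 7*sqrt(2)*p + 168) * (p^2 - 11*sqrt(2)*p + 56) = p^5 - 10*sqrt(2)*p^4 - 7*p^4 + 10*p^3 + 70*sqrt(2)*p^3 - 70*p^2 + 320*sqrt(2)*p^2 - 2240*sqrt(2)*p - 1344*p + 9408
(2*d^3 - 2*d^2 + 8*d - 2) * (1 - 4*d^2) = -8*d^5 + 8*d^4 - 30*d^3 + 6*d^2 + 8*d - 2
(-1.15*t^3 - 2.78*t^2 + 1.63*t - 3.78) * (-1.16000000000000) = 1.334*t^3 + 3.2248*t^2 - 1.8908*t + 4.3848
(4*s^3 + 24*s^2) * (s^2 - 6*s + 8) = 4*s^5 - 112*s^3 + 192*s^2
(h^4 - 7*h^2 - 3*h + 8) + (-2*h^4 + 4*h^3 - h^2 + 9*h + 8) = -h^4 + 4*h^3 - 8*h^2 + 6*h + 16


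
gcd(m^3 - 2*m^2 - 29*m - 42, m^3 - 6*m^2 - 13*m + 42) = m^2 - 4*m - 21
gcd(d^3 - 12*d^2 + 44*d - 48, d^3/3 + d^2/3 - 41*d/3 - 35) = 1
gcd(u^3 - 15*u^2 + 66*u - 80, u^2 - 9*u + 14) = u - 2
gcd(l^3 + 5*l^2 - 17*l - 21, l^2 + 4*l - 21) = l^2 + 4*l - 21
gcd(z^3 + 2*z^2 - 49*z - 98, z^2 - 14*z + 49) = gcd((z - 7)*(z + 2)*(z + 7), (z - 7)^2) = z - 7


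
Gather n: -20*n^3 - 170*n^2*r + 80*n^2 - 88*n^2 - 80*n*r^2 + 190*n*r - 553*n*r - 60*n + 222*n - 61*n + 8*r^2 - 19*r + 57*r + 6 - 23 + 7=-20*n^3 + n^2*(-170*r - 8) + n*(-80*r^2 - 363*r + 101) + 8*r^2 + 38*r - 10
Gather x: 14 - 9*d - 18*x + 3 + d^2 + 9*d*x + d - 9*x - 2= d^2 - 8*d + x*(9*d - 27) + 15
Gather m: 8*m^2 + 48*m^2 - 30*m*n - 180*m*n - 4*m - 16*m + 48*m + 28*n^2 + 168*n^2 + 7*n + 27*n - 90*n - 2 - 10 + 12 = 56*m^2 + m*(28 - 210*n) + 196*n^2 - 56*n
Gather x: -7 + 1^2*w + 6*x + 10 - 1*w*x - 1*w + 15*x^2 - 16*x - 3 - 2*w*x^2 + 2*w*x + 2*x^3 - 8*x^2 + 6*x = 2*x^3 + x^2*(7 - 2*w) + x*(w - 4)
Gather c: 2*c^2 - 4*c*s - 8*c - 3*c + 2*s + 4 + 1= 2*c^2 + c*(-4*s - 11) + 2*s + 5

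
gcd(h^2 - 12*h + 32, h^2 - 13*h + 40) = h - 8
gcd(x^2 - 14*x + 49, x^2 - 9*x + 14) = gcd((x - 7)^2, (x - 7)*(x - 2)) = x - 7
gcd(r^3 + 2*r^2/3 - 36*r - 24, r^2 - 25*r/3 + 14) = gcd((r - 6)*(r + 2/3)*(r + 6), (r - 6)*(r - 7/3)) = r - 6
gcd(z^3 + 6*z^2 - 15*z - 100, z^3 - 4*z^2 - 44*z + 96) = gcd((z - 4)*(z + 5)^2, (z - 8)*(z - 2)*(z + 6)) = 1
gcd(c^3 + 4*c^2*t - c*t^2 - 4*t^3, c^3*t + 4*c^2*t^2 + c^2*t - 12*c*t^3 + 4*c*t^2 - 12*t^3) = 1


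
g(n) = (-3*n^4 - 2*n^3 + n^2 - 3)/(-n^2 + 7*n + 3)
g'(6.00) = -575.30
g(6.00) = -476.33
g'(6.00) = -575.30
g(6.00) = -476.33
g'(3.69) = -45.58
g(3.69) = -42.47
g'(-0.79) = 2.02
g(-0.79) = 0.81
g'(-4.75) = -13.96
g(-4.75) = 24.49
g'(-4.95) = -14.89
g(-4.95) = 27.37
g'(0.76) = -0.54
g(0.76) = -0.56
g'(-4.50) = -12.81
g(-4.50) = 21.14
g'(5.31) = -230.43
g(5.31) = -222.09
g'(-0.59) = 10.30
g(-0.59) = 1.76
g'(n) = (2*n - 7)*(-3*n^4 - 2*n^3 + n^2 - 3)/(-n^2 + 7*n + 3)^2 + (-12*n^3 - 6*n^2 + 2*n)/(-n^2 + 7*n + 3)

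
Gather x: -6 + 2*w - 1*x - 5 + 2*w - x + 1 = 4*w - 2*x - 10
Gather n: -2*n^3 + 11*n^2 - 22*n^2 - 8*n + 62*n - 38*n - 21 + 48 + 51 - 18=-2*n^3 - 11*n^2 + 16*n + 60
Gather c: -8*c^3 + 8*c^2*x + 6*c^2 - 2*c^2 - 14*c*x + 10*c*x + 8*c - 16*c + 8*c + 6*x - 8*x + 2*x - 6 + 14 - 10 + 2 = -8*c^3 + c^2*(8*x + 4) - 4*c*x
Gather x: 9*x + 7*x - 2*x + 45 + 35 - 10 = 14*x + 70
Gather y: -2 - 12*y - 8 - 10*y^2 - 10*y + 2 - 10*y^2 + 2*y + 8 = -20*y^2 - 20*y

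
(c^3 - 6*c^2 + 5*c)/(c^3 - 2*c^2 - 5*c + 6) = c*(c - 5)/(c^2 - c - 6)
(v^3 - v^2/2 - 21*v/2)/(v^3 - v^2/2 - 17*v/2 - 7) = v*(v + 3)/(v^2 + 3*v + 2)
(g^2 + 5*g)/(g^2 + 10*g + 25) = g/(g + 5)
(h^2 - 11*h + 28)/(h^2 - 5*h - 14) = (h - 4)/(h + 2)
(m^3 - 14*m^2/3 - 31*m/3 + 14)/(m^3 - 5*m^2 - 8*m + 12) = (m + 7/3)/(m + 2)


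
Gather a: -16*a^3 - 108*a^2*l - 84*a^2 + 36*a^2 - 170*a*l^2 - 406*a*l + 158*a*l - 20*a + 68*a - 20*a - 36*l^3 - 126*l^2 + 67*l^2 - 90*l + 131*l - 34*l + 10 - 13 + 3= -16*a^3 + a^2*(-108*l - 48) + a*(-170*l^2 - 248*l + 28) - 36*l^3 - 59*l^2 + 7*l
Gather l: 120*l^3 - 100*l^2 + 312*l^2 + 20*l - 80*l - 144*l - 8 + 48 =120*l^3 + 212*l^2 - 204*l + 40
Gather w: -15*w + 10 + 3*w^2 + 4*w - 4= 3*w^2 - 11*w + 6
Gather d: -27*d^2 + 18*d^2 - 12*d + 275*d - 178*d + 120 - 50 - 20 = -9*d^2 + 85*d + 50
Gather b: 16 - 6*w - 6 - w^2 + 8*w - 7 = -w^2 + 2*w + 3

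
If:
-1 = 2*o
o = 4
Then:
No Solution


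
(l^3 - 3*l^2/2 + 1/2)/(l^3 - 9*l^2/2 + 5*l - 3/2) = (2*l^2 - l - 1)/(2*l^2 - 7*l + 3)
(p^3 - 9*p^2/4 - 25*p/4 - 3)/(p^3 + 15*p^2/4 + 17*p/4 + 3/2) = (p - 4)/(p + 2)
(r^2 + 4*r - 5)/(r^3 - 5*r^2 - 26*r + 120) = (r - 1)/(r^2 - 10*r + 24)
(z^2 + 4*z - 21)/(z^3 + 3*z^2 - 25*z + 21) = 1/(z - 1)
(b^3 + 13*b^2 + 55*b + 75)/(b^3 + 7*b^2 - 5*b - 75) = (b + 3)/(b - 3)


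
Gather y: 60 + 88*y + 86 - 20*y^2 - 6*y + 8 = -20*y^2 + 82*y + 154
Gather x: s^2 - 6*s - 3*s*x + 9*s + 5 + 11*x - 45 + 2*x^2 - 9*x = s^2 + 3*s + 2*x^2 + x*(2 - 3*s) - 40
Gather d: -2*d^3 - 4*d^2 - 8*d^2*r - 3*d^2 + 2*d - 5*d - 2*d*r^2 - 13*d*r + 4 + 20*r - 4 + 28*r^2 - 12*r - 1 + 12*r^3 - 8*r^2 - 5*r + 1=-2*d^3 + d^2*(-8*r - 7) + d*(-2*r^2 - 13*r - 3) + 12*r^3 + 20*r^2 + 3*r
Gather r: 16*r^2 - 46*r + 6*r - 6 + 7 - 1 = 16*r^2 - 40*r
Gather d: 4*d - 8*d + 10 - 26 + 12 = -4*d - 4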